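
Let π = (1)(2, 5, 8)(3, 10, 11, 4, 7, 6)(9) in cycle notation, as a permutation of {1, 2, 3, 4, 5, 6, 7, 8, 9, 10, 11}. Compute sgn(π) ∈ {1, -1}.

The cycle lengths are 6, 3, 1, 1.
A cycle of length ℓ contributes ℓ−1 transpositions, so π is a product of 5 + 2 = 7 transpositions — odd.

-1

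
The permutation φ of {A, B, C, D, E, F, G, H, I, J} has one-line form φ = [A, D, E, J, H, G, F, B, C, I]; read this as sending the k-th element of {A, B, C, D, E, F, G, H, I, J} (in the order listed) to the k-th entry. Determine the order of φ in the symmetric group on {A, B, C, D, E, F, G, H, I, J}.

Decomposing into disjoint cycles gives cycle lengths 7, 2, 1.
Since disjoint cycles commute, ord(φ) = lcm(7, 2) = 14.

14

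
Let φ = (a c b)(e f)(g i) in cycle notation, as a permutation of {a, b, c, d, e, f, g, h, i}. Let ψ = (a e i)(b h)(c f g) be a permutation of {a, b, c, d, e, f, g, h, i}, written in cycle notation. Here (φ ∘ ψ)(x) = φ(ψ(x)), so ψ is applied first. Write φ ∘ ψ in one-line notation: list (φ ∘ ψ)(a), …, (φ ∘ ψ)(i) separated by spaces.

(φ ∘ ψ)(x) = φ(ψ(x)). Computing each image: φ(ψ(a)) = φ(e) = f, φ(ψ(b)) = φ(h) = h, φ(ψ(c)) = φ(f) = e, φ(ψ(d)) = φ(d) = d, φ(ψ(e)) = φ(i) = g, φ(ψ(f)) = φ(g) = i, φ(ψ(g)) = φ(c) = b, φ(ψ(h)) = φ(b) = a, φ(ψ(i)) = φ(a) = c.
Hence φ ∘ ψ = [f h e d g i b a c].

f h e d g i b a c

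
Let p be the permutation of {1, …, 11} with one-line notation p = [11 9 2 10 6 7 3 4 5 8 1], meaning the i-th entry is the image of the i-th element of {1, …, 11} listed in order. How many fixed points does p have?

0

No element satisfies p(x) = x, so there are 0 fixed points.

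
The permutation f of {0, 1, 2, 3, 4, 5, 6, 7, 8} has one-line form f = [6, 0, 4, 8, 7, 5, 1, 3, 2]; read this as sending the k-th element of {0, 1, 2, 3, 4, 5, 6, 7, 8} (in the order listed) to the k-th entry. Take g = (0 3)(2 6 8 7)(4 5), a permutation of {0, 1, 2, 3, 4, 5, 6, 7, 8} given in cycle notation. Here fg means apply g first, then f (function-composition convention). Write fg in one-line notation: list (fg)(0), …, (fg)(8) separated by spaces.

8 0 1 6 5 7 2 4 3

For each element, apply g then f: 0 → 3 → 8; 1 → 1 → 0; 2 → 6 → 1; 3 → 0 → 6; 4 → 5 → 5; 5 → 4 → 7; 6 → 8 → 2; 7 → 2 → 4; 8 → 7 → 3.
Collecting the images, fg = [8 0 1 6 5 7 2 4 3].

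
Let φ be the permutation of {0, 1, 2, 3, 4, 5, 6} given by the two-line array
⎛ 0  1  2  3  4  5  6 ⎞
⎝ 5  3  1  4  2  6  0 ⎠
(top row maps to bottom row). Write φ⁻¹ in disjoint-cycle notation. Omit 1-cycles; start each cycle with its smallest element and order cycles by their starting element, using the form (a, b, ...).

The cycle decomposition of φ is (0, 5, 6)(1, 3, 4, 2).
Reversing each cycle (and rotating so the smallest element leads) gives φ⁻¹ = (0, 6, 5)(1, 2, 4, 3).

(0, 6, 5)(1, 2, 4, 3)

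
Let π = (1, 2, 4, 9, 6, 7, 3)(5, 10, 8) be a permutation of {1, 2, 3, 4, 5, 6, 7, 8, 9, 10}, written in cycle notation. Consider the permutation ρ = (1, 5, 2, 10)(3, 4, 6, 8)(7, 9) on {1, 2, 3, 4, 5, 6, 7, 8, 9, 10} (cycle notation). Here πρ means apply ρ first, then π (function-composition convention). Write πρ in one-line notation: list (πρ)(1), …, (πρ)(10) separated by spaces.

(πρ)(x) = π(ρ(x)). Computing each image: π(ρ(1)) = π(5) = 10, π(ρ(2)) = π(10) = 8, π(ρ(3)) = π(4) = 9, π(ρ(4)) = π(6) = 7, π(ρ(5)) = π(2) = 4, π(ρ(6)) = π(8) = 5, π(ρ(7)) = π(9) = 6, π(ρ(8)) = π(3) = 1, π(ρ(9)) = π(7) = 3, π(ρ(10)) = π(1) = 2.
Hence πρ = [10 8 9 7 4 5 6 1 3 2].

10 8 9 7 4 5 6 1 3 2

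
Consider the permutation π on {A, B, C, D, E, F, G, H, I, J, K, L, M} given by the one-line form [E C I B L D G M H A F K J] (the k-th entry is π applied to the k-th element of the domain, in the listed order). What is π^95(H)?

I

Tracing H → M → … returns to H after 12 steps, so H lies in a 12-cycle (A, E, L, K, F, D, B, C, I, H, M, J).
On a 12-cycle, π^12 is the identity, so π^95 = π^11 there (95 ≡ 11 mod 12).
Stepping 11 places around the cycle: H → M → J → A → E → L → K → F → D → B → C → I.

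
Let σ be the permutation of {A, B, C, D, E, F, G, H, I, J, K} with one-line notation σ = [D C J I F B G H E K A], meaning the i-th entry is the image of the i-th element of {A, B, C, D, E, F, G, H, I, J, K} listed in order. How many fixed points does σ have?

2

The fixed points (elements with σ(x) = x) are {G, H}, so there are 2.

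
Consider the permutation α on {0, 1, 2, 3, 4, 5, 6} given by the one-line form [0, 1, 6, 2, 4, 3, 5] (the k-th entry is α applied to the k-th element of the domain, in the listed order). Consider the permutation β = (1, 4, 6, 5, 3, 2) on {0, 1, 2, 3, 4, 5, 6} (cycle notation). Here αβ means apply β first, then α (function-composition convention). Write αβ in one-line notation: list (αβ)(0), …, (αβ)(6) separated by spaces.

0 4 1 6 5 2 3

Chase each element through β then α: 0 → 0 → 0; 1 → 4 → 4; 2 → 1 → 1; 3 → 2 → 6; 4 → 6 → 5; 5 → 3 → 2; 6 → 5 → 3.
So αβ in one-line form is 0 4 1 6 5 2 3.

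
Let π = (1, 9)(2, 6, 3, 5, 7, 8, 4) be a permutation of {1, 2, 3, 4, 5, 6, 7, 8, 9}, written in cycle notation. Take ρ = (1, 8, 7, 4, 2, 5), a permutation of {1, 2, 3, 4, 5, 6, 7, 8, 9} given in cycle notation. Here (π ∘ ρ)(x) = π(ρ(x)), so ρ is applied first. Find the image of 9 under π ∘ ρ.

1

ρ(9) = 9, then π(9) = 1; composing gives (π ∘ ρ)(9) = 1.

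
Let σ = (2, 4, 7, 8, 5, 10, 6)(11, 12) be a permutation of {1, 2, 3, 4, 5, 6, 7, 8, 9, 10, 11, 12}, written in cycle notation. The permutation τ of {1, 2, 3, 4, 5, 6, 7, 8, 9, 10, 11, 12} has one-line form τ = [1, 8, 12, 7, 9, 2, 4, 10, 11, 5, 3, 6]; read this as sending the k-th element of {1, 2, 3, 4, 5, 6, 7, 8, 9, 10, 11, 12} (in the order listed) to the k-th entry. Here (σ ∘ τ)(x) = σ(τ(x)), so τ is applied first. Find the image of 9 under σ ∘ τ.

12

(σ ∘ τ)(9) = σ(τ(9)). τ(9) = 11, then σ(11) = 12. So (σ ∘ τ)(9) = 12.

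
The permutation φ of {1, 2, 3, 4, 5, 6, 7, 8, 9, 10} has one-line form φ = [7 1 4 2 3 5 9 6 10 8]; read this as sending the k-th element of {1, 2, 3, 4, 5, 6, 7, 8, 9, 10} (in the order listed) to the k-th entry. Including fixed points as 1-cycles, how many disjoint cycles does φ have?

The cycle decomposition is (1 7 9 10 8 6 5 3 4 2), which has 1 cycle (counting 1-cycles).

1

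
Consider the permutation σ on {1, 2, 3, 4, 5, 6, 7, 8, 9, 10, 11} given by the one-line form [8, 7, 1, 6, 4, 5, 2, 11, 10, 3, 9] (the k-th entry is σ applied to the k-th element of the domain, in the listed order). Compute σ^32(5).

6

Tracing 5 → 4 → … returns to 5 after 3 steps, so 5 lies in a 3-cycle (4, 6, 5).
Powers repeat with period 3 on this cycle, and 32 mod 3 = 2, so σ^32(5) = σ^2(5).
Advancing 2 steps from 5: 5 → 4 → 6.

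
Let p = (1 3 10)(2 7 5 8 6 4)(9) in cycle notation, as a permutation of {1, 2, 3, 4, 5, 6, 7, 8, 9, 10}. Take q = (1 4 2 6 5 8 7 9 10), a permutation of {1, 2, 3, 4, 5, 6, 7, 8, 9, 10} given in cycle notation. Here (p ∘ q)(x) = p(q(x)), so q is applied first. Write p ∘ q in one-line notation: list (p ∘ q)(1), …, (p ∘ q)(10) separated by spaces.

(p ∘ q)(x) = p(q(x)). Computing each image: p(q(1)) = p(4) = 2, p(q(2)) = p(6) = 4, p(q(3)) = p(3) = 10, p(q(4)) = p(2) = 7, p(q(5)) = p(8) = 6, p(q(6)) = p(5) = 8, p(q(7)) = p(9) = 9, p(q(8)) = p(7) = 5, p(q(9)) = p(10) = 1, p(q(10)) = p(1) = 3.
Hence p ∘ q = [2 4 10 7 6 8 9 5 1 3].

2 4 10 7 6 8 9 5 1 3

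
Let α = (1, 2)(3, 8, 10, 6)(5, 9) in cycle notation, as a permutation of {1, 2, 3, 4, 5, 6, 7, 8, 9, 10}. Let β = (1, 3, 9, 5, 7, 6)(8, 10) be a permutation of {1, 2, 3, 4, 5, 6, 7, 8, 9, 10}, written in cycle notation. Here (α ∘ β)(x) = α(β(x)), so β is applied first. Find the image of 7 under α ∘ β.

First apply β: β(7) = 6, then α(6) = 3. Thus (α ∘ β)(7) = 3.

3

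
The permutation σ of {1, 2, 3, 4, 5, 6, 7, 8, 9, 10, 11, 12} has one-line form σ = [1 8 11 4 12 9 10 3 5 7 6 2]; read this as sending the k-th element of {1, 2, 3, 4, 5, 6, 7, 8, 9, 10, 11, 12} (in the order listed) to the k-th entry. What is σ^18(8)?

Tracing 8 → 3 → … returns to 8 after 8 steps, so 8 lies in an 8-cycle (2, 8, 3, 11, 6, 9, 5, 12).
On an 8-cycle, σ^8 is the identity, so σ^18 = σ^2 there (18 ≡ 2 mod 8).
Stepping 2 places around the cycle: 8 → 3 → 11.

11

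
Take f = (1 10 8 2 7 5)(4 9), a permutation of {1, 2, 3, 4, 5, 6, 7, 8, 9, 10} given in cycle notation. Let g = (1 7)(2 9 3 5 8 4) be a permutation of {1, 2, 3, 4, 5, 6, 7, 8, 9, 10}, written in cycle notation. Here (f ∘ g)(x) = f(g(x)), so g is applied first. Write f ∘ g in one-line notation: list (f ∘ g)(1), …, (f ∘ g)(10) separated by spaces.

Chase each element through g then f: 1 → 7 → 5; 2 → 9 → 4; 3 → 5 → 1; 4 → 2 → 7; 5 → 8 → 2; 6 → 6 → 6; 7 → 1 → 10; 8 → 4 → 9; 9 → 3 → 3; 10 → 10 → 8.
Collecting the images, f ∘ g = [5 4 1 7 2 6 10 9 3 8].

5 4 1 7 2 6 10 9 3 8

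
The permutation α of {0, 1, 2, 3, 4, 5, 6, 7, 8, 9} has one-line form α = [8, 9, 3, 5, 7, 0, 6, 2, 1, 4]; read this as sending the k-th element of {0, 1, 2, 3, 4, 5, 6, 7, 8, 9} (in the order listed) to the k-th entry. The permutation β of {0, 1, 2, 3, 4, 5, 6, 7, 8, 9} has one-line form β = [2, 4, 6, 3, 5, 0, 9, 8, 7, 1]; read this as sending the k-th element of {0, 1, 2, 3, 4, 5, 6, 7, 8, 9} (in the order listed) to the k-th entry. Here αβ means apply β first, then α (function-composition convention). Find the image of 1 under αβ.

7

β(1) = 4, then α(4) = 7; composing gives (αβ)(1) = 7.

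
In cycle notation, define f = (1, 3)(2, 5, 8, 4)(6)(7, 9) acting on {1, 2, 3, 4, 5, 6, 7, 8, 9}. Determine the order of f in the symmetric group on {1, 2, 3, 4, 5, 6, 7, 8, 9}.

The cycle type of f is (4, 2, 2, 1).
The order is lcm(4, 2, 2) = 4.

4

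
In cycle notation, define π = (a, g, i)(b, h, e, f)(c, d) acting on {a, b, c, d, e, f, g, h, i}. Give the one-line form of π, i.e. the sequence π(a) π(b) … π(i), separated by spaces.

g h d c f b i e a

Image by image: a↦g, b↦h, c↦d, d↦c, e↦f, f↦b, g↦i, h↦e, i↦a.
So the one-line form is g h d c f b i e a.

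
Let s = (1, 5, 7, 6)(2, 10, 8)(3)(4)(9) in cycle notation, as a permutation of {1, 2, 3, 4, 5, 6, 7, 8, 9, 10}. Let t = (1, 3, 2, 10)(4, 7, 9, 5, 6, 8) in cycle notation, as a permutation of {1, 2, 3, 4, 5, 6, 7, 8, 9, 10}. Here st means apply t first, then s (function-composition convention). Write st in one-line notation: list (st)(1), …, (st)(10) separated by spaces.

3 8 10 6 1 2 9 4 7 5

Chase each element through t then s: 1 → 3 → 3; 2 → 10 → 8; 3 → 2 → 10; 4 → 7 → 6; 5 → 6 → 1; 6 → 8 → 2; 7 → 9 → 9; 8 → 4 → 4; 9 → 5 → 7; 10 → 1 → 5.
Collecting the images, st = [3 8 10 6 1 2 9 4 7 5].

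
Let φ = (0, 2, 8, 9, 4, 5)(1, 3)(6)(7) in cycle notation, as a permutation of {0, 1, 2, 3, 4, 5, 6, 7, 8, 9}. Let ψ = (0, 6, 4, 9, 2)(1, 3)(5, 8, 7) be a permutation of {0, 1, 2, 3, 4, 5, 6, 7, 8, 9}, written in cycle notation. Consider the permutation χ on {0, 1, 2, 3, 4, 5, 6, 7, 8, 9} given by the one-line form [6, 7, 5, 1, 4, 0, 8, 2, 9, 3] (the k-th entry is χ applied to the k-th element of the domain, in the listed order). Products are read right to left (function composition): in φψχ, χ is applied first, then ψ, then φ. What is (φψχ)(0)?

(φψχ)(0) = φ(ψ(χ(0))). χ(0) = 6, then ψ(6) = 4, then φ(4) = 5, so the result is 5.

5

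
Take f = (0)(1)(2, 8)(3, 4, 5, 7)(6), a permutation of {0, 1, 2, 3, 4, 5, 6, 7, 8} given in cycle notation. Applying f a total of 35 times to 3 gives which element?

7

3 lies in the 4-cycle (3, 4, 5, 7).
Powers repeat with period 4 on this cycle, and 35 mod 4 = 3, so f^35(3) = f^3(3).
Stepping 3 places around the cycle: 3 → 4 → 5 → 7.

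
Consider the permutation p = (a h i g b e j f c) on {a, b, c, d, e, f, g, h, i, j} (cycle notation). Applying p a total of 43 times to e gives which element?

g

e lies in the 9-cycle (a h i g b e j f c).
On a 9-cycle, p^9 is the identity, so p^43 = p^7 there (43 ≡ 7 mod 9).
Advancing 7 steps from e: e → j → f → c → a → h → i → g.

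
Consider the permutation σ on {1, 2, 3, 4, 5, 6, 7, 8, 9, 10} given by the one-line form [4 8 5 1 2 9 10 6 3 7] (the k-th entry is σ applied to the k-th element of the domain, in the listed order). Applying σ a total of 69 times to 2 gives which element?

9

Tracing 2 → 8 → … returns to 2 after 6 steps, so 2 lies in a 6-cycle (2, 8, 6, 9, 3, 5).
Since the cycle has length 6, σ^69 acts on it the same as σ^3 (69 mod 6 = 3).
Stepping 3 places around the cycle: 2 → 8 → 6 → 9.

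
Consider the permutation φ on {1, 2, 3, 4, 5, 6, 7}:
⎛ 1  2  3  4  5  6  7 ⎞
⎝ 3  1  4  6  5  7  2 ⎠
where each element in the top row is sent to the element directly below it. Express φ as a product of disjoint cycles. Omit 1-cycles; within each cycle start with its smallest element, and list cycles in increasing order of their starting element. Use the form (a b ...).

(1 3 4 6 7 2)

Start at 1 and follow images: 1 → 3 → 4 → 6 → 7 → 2 → 1, giving the cycle (1 3 4 6 7 2).
Repeating from the next unused element and collecting all non-trivial cycles gives (1 3 4 6 7 2).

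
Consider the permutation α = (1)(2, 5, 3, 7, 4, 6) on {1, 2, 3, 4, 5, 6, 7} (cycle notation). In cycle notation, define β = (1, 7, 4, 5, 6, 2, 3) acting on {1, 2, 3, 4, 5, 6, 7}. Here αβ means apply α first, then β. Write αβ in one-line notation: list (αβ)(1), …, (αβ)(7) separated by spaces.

Chase each element through α then β: 1 → 1 → 7; 2 → 5 → 6; 3 → 7 → 4; 4 → 6 → 2; 5 → 3 → 1; 6 → 2 → 3; 7 → 4 → 5.
So αβ in one-line form is 7 6 4 2 1 3 5.

7 6 4 2 1 3 5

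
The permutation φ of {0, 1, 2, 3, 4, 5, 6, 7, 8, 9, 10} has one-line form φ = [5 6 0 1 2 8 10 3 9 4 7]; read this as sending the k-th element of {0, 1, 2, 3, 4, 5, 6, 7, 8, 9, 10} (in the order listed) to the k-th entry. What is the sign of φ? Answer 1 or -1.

-1

In disjoint-cycle form the cycle lengths are 6, 5.
A cycle of length ℓ contributes ℓ−1 transpositions, so φ is a product of 5 + 4 = 9 transpositions — odd.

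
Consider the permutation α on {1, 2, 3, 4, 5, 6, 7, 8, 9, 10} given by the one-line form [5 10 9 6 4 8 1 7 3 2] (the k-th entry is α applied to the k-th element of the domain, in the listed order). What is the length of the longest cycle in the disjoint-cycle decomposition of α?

Decomposing into disjoint cycles gives (1 5 4 6 8 7)(2 10)(3 9); the longest has length 6.

6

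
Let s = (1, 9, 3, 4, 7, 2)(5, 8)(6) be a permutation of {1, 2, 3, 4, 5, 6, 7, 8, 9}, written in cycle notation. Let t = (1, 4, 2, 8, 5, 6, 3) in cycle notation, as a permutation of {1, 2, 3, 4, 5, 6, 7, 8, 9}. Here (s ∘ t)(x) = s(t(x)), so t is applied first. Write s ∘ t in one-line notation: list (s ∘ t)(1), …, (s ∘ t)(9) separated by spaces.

(s ∘ t)(x) = s(t(x)). Computing each image: s(t(1)) = s(4) = 7, s(t(2)) = s(8) = 5, s(t(3)) = s(1) = 9, s(t(4)) = s(2) = 1, s(t(5)) = s(6) = 6, s(t(6)) = s(3) = 4, s(t(7)) = s(7) = 2, s(t(8)) = s(5) = 8, s(t(9)) = s(9) = 3.
Hence s ∘ t = [7 5 9 1 6 4 2 8 3].

7 5 9 1 6 4 2 8 3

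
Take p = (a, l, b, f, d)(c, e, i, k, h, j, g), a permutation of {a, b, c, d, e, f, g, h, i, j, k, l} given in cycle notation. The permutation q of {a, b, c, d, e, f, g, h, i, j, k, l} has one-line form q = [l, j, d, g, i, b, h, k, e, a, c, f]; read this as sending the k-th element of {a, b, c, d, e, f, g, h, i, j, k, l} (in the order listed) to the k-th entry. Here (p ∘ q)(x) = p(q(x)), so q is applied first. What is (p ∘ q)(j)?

l

First apply q: q(j) = a, then p(a) = l. Thus (p ∘ q)(j) = l.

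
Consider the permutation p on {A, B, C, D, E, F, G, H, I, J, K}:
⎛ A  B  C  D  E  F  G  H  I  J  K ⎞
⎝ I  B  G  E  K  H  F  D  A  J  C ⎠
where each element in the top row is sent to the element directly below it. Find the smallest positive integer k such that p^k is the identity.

Writing p as disjoint cycles, the cycle lengths are 7, 2, 1, 1.
The order of p is the least common multiple of its cycle lengths: lcm(7, 2) = 14.

14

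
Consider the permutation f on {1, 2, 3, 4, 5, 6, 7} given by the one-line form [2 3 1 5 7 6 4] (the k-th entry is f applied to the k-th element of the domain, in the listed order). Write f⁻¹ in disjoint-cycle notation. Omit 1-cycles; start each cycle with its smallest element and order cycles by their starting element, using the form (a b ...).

(1 3 2)(4 7 5)

The cycle decomposition of f is (1 2 3)(4 5 7).
Reversing each cycle (and rotating so the smallest element leads) gives f⁻¹ = (1 3 2)(4 7 5).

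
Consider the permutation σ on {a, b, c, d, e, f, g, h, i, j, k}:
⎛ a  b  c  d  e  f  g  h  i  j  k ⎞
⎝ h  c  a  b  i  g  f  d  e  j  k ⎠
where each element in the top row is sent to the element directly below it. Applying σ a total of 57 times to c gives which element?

h

Tracing c → a → … returns to c after 5 steps, so c lies in a 5-cycle (a, h, d, b, c).
Since the cycle has length 5, σ^57 acts on it the same as σ^2 (57 mod 5 = 2).
Stepping 2 places around the cycle: c → a → h.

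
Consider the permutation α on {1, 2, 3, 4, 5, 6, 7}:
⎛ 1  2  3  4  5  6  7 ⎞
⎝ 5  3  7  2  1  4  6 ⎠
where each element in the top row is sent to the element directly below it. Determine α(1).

5

The entry below 1 in the array is 5, so α(1) = 5.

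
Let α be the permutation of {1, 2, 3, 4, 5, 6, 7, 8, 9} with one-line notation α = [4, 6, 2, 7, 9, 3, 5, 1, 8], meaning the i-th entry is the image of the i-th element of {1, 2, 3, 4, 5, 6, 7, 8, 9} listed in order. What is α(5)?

9

5 is element number 5 of the domain, and entry number 5 of the one-line form is 9, so α(5) = 9.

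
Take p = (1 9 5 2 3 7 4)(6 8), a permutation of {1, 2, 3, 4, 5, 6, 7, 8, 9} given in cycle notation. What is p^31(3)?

1

3 lies in the 7-cycle (1 9 5 2 3 7 4).
On a 7-cycle, p^7 is the identity, so p^31 = p^3 there (31 ≡ 3 mod 7).
Stepping 3 places around the cycle: 3 → 7 → 4 → 1.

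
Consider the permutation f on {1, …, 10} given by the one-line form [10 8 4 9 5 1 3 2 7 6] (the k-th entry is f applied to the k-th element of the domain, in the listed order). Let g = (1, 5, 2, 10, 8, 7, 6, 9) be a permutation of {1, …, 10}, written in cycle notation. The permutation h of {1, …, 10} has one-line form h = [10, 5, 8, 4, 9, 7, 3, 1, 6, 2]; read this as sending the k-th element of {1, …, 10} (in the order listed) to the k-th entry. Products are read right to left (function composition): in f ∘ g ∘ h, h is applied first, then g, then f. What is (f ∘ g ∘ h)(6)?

1

(f ∘ g ∘ h)(6) = f(g(h(6))). h(6) = 7, then g(7) = 6, then f(6) = 1, so the result is 1.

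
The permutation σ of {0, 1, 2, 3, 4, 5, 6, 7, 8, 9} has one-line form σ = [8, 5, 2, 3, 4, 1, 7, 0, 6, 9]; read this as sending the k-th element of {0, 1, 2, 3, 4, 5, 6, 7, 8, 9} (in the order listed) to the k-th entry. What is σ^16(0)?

Tracing 0 → 8 → … returns to 0 after 4 steps, so 0 lies in a 4-cycle (0 8 6 7).
Since the cycle has length 4, σ^16 acts on it the same as σ^0 (16 mod 4 = 0).
So σ^16(0) = 0.

0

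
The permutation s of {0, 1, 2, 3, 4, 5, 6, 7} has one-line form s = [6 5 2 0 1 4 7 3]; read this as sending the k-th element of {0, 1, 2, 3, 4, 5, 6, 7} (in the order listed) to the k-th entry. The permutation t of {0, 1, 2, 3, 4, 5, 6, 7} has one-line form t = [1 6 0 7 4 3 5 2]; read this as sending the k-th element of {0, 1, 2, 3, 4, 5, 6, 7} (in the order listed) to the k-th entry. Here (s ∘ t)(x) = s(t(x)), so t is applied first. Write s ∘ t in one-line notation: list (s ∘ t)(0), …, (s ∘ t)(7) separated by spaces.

Chase each element through t then s: 0 → 1 → 5; 1 → 6 → 7; 2 → 0 → 6; 3 → 7 → 3; 4 → 4 → 1; 5 → 3 → 0; 6 → 5 → 4; 7 → 2 → 2.
So s ∘ t in one-line form is 5 7 6 3 1 0 4 2.

5 7 6 3 1 0 4 2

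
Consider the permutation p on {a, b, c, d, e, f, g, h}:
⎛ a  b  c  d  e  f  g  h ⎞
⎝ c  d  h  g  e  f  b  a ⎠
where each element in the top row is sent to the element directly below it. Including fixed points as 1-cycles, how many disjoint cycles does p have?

4

The cycle decomposition is (a, c, h)(b, d, g)(e)(f), which has 4 cycles (counting 1-cycles).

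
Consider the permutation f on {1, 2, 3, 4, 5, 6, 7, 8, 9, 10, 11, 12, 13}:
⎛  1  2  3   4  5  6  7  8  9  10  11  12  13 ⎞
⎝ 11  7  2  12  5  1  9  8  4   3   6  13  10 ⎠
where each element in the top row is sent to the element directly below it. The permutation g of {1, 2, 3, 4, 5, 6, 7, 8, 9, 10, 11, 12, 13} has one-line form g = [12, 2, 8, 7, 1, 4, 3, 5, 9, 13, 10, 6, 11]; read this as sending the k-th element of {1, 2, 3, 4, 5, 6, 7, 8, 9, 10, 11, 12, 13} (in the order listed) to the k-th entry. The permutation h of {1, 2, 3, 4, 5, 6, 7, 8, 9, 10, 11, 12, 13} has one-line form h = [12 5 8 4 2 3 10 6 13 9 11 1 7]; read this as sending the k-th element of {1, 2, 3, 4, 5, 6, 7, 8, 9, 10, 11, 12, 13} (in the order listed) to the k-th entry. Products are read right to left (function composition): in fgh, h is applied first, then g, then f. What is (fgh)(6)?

Chase 6: h(6) = 3; g(3) = 8; f(8) = 8. Hence (fgh)(6) = 8.

8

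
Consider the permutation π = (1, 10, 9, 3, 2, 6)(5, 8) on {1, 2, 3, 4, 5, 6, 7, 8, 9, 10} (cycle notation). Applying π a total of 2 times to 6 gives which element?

6 lies in the 6-cycle (1, 10, 9, 3, 2, 6).
Advancing 2 steps from 6: 6 → 1 → 10.

10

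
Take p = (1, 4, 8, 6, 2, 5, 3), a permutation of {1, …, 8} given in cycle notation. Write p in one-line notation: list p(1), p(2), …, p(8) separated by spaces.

Each element maps to the next entry in its cycle (wrapping to the front): 1↦4, 2↦5, 3↦1, 4↦8, 5↦3, 6↦2, 7↦7, 8↦6.
Listing these in domain order gives 4 5 1 8 3 2 7 6.

4 5 1 8 3 2 7 6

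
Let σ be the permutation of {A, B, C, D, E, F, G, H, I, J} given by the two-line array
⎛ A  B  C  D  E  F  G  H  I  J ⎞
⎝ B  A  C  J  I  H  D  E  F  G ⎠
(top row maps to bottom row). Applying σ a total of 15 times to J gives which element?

Tracing J → G → … returns to J after 3 steps, so J lies in a 3-cycle (D J G).
Since the cycle has length 3, σ^15 acts on it the same as σ^0 (15 mod 3 = 0).
So σ^15(J) = J.

J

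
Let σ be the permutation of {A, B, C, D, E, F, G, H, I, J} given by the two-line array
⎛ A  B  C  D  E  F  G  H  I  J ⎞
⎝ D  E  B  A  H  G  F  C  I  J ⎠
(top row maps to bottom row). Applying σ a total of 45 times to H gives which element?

Tracing H → C → … returns to H after 4 steps, so H lies in a 4-cycle (B, E, H, C).
Since the cycle has length 4, σ^45 acts on it the same as σ^1 (45 mod 4 = 1).
Stepping 1 place around the cycle: H → C.

C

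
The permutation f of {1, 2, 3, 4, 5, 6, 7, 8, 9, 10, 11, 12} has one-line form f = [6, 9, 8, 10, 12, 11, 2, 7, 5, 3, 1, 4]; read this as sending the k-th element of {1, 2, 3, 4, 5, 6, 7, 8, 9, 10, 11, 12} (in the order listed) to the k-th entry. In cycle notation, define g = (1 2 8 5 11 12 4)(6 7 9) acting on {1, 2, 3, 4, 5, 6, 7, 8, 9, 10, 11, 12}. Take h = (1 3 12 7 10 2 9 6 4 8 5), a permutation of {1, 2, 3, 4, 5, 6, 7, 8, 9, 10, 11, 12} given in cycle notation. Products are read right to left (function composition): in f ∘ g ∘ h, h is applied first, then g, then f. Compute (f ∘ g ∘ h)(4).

Apply the permutations in order: h(4) = 8, then g(8) = 5, then f(5) = 12. So (f ∘ g ∘ h)(4) = 12.

12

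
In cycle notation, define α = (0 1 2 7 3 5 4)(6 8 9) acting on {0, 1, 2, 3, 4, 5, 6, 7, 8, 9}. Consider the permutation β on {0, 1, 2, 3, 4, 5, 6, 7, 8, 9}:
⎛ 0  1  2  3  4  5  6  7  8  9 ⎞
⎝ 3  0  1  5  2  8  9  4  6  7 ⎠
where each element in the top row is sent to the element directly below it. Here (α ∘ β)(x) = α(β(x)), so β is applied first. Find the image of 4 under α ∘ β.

β(4) = 2, then α(2) = 7; composing gives (α ∘ β)(4) = 7.

7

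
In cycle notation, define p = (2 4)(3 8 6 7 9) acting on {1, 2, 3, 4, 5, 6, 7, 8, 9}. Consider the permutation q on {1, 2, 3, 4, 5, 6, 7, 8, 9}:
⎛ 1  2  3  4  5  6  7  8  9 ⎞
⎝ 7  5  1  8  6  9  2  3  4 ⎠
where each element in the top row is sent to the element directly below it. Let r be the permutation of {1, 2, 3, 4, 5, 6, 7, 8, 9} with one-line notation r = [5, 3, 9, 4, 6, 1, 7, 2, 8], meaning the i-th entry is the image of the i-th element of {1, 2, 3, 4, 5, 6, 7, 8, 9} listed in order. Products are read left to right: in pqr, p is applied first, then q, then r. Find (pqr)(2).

2

Chase 2: p(2) = 4; q(4) = 8; r(8) = 2. Hence (pqr)(2) = 2.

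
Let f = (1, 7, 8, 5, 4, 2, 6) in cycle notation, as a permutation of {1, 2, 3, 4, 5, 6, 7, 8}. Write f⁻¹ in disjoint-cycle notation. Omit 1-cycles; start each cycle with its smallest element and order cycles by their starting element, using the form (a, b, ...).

Inverting a permutation written in cycle notation just reverses the order within every cycle.
After reversing and putting each cycle's least element first, f⁻¹ = (1, 6, 2, 4, 5, 8, 7).

(1, 6, 2, 4, 5, 8, 7)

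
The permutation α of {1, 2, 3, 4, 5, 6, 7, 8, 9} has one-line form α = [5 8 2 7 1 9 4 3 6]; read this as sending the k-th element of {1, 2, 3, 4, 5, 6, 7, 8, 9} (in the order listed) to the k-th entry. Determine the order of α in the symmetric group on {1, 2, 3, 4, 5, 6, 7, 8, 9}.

The disjoint-cycle form of α has cycle lengths 3, 2, 2, 2.
The order of α is the least common multiple of its cycle lengths: lcm(3, 2, 2, 2) = 6.

6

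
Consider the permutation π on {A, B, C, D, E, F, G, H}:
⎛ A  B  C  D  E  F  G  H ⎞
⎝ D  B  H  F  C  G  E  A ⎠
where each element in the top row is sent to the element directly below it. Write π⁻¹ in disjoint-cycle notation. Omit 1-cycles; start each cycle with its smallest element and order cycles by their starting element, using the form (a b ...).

The cycle decomposition of π is (A D F G E C H).
The inverse reverses every cycle; in canonical form, π⁻¹ = (A H C E G F D).

(A H C E G F D)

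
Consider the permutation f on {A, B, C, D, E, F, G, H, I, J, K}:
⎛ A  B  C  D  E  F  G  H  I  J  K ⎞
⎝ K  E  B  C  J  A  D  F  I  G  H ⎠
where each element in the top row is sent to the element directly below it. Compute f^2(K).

F

Tracing K → H → … returns to K after 4 steps, so K lies in a 4-cycle (A K H F).
Stepping 2 places around the cycle: K → H → F.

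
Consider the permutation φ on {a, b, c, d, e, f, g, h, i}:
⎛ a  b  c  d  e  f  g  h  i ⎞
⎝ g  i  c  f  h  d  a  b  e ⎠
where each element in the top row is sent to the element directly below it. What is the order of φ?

4

Writing φ as disjoint cycles, the cycle lengths are 4, 2, 2, 1.
The order of φ is the least common multiple of its cycle lengths: lcm(4, 2, 2) = 4.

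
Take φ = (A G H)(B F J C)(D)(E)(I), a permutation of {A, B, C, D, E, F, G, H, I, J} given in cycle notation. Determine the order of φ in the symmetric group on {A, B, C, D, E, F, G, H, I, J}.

12

The cycle type of φ is (4, 3, 1, 1, 1).
Since disjoint cycles commute, ord(φ) = lcm(4, 3) = 12.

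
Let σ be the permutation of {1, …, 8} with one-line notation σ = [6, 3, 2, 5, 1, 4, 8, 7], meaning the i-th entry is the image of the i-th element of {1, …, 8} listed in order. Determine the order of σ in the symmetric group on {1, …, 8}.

4

Decomposing into disjoint cycles gives cycle lengths 4, 2, 2.
The order of σ is the least common multiple of its cycle lengths: lcm(4, 2, 2) = 4.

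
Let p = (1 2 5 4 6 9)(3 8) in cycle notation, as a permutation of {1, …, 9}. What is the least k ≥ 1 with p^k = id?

6

The disjoint cycles have lengths 6, 2, 1.
The order is lcm(6, 2) = 6.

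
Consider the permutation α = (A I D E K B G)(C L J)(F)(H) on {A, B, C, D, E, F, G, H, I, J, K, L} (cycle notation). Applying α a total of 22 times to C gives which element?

C lies in the 3-cycle (C L J).
Since the cycle has length 3, α^22 acts on it the same as α^1 (22 mod 3 = 1).
Stepping 1 place around the cycle: C → L.

L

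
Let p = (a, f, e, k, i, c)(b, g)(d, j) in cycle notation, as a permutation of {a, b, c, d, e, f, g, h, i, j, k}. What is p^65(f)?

a

f lies in the 6-cycle (a, f, e, k, i, c).
On a 6-cycle, p^6 is the identity, so p^65 = p^5 there (65 ≡ 5 mod 6).
Stepping 5 places around the cycle: f → e → k → i → c → a.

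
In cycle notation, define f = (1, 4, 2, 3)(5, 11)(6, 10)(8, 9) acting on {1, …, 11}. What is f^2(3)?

4

3 lies in the 4-cycle (1, 4, 2, 3).
Stepping 2 places around the cycle: 3 → 1 → 4.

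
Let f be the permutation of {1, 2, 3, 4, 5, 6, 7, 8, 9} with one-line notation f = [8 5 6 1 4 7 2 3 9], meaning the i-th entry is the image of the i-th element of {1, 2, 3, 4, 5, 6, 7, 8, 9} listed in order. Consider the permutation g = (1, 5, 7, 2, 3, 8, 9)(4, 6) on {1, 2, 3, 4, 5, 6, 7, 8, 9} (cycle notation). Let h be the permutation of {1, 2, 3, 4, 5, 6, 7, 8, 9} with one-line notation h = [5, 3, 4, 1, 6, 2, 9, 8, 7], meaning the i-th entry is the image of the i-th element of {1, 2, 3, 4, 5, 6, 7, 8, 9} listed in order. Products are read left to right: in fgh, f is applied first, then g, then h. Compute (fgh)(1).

(fgh)(1) = h(g(f(1))). f(1) = 8, then g(8) = 9, then h(9) = 7, so the result is 7.

7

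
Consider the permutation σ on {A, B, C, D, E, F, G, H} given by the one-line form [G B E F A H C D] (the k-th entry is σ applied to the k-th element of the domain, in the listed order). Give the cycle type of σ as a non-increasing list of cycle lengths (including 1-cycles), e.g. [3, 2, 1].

The disjoint cycles are (A, G, C, E)(B)(D, F, H), with lengths 4, 3, 1 in non-increasing order.

[4, 3, 1]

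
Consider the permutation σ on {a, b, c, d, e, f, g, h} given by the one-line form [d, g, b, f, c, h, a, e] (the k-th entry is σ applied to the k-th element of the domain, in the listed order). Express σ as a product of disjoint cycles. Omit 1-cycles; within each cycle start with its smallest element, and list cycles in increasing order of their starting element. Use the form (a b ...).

From a: a → d → f → h → e → c → b → g → a, closing the cycle (a d f h e c b g).
Repeating from the next unused element and collecting all non-trivial cycles gives (a d f h e c b g).

(a d f h e c b g)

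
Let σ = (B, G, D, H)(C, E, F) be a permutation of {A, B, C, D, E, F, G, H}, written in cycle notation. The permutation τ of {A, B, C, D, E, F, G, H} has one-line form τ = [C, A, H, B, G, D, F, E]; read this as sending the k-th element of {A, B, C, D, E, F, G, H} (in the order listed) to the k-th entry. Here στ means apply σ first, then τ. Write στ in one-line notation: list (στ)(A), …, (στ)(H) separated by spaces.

For each element, apply σ then τ: A → A → C; B → G → F; C → E → G; D → H → E; E → F → D; F → C → H; G → D → B; H → B → A.
So στ in one-line form is C F G E D H B A.

C F G E D H B A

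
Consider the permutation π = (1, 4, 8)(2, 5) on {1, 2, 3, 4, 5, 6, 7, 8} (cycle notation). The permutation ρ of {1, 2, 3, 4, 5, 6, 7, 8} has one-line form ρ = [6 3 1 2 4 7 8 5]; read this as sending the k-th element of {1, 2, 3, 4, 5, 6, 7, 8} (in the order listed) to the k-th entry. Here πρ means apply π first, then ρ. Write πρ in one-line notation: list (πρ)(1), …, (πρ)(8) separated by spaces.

2 4 1 5 3 7 8 6

(πρ)(x) = ρ(π(x)). Computing each image: ρ(π(1)) = ρ(4) = 2, ρ(π(2)) = ρ(5) = 4, ρ(π(3)) = ρ(3) = 1, ρ(π(4)) = ρ(8) = 5, ρ(π(5)) = ρ(2) = 3, ρ(π(6)) = ρ(6) = 7, ρ(π(7)) = ρ(7) = 8, ρ(π(8)) = ρ(1) = 6.
Hence πρ = [2 4 1 5 3 7 8 6].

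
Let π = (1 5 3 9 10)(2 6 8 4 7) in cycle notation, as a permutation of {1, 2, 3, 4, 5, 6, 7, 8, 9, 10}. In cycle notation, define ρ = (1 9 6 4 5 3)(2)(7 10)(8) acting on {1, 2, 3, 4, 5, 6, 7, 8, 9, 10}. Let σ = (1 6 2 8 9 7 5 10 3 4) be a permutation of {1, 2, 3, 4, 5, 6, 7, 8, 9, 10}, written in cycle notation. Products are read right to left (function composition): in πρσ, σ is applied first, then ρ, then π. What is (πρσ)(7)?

Chase 7: σ(7) = 5; ρ(5) = 3; π(3) = 9. Hence (πρσ)(7) = 9.

9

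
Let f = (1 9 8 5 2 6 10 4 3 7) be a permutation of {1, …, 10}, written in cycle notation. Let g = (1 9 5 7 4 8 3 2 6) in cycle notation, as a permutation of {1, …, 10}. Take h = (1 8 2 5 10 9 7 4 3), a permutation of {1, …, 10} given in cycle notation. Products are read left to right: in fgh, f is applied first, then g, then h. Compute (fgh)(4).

5

Apply the permutations in order: f(4) = 3, then g(3) = 2, then h(2) = 5. So (fgh)(4) = 5.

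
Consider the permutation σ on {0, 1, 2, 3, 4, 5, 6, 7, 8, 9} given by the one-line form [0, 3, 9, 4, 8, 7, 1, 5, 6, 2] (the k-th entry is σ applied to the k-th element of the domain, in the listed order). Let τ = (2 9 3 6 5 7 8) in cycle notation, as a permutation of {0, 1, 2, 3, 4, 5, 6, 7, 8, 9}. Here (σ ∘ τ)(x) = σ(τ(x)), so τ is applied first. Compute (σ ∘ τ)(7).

First apply τ: τ(7) = 8, then σ(8) = 6. Thus (σ ∘ τ)(7) = 6.

6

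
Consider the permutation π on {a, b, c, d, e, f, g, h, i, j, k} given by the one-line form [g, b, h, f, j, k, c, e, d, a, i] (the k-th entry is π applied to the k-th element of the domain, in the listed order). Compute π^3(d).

Tracing d → f → … returns to d after 4 steps, so d lies in a 4-cycle (d f k i).
Stepping 3 places around the cycle: d → f → k → i.

i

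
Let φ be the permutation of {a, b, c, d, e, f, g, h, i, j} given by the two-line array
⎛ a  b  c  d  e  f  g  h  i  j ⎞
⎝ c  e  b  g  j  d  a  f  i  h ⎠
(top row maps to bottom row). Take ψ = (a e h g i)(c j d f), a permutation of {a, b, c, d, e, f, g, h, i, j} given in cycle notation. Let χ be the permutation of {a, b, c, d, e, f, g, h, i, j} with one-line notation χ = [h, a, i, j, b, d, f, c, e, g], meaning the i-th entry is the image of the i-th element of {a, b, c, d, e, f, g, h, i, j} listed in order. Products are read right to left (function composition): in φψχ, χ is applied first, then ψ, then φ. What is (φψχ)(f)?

d

Apply the permutations in order: χ(f) = d, then ψ(d) = f, then φ(f) = d. So (φψχ)(f) = d.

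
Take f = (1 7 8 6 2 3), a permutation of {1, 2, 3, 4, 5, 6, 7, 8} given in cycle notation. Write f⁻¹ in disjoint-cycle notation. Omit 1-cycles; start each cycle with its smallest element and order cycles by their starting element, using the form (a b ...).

(1 3 2 6 8 7)

Inverting a permutation written in cycle notation just reverses the order within every cycle.
Reversing each cycle of f and rotating so the smallest element leads gives (1 3 2 6 8 7).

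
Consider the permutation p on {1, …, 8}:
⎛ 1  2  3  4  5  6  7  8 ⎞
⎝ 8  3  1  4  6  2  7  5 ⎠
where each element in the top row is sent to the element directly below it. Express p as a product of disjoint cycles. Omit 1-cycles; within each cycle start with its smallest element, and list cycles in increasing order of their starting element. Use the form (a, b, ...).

From 1: 1 → 8 → 5 → 6 → 2 → 3 → 1, closing the cycle (1, 8, 5, 6, 2, 3).
Repeating from the next unused element and collecting all non-trivial cycles gives (1, 8, 5, 6, 2, 3).

(1, 8, 5, 6, 2, 3)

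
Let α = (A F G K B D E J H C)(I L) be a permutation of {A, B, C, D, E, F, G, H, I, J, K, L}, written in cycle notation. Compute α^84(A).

A lies in the 10-cycle (A F G K B D E J H C).
On a 10-cycle, α^10 is the identity, so α^84 = α^4 there (84 ≡ 4 mod 10).
Advancing 4 steps from A: A → F → G → K → B.

B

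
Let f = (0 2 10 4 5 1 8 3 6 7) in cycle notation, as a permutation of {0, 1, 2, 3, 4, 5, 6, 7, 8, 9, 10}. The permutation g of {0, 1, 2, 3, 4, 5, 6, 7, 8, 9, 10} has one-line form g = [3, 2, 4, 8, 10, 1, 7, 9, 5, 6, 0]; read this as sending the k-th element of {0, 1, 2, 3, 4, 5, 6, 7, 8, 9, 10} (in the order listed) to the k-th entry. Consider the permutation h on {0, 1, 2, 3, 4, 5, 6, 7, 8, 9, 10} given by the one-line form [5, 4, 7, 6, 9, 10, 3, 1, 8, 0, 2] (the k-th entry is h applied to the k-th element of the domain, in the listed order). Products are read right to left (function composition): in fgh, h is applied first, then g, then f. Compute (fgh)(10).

(fgh)(10) = f(g(h(10))). h(10) = 2, then g(2) = 4, then f(4) = 5, so the result is 5.

5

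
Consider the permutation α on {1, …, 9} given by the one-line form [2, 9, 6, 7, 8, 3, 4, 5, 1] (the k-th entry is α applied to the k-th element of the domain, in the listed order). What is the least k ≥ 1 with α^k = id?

The disjoint-cycle form of α has cycle lengths 3, 2, 2, 2.
Since disjoint cycles commute, ord(α) = lcm(3, 2, 2, 2) = 6.

6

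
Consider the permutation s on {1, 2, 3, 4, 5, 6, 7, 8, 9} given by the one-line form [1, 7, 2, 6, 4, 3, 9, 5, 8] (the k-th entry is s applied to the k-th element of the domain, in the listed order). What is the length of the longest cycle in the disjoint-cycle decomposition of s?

Decomposing into disjoint cycles gives (2 7 9 8 5 4 6 3); the longest has length 8.

8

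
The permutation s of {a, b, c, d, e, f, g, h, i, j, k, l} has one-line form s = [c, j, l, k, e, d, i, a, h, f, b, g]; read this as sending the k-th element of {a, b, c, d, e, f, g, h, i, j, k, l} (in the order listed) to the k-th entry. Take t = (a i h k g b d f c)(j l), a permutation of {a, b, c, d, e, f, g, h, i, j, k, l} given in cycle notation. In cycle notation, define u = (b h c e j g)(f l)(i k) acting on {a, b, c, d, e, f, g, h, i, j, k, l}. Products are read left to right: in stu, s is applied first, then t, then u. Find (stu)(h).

k

(stu)(h) = u(t(s(h))). s(h) = a, then t(a) = i, then u(i) = k, so the result is k.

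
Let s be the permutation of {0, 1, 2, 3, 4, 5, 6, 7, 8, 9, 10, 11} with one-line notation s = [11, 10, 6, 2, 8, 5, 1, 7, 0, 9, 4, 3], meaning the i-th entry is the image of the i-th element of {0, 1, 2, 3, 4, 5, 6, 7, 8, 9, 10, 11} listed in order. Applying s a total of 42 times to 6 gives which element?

11

Tracing 6 → 1 → … returns to 6 after 9 steps, so 6 lies in a 9-cycle (0, 11, 3, 2, 6, 1, 10, 4, 8).
Since the cycle has length 9, s^42 acts on it the same as s^6 (42 mod 9 = 6).
Advancing 6 steps from 6: 6 → 1 → 10 → 4 → 8 → 0 → 11.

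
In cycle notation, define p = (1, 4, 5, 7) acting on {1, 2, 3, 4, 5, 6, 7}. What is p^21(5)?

5 lies in the 4-cycle (1, 4, 5, 7).
Powers repeat with period 4 on this cycle, and 21 mod 4 = 1, so p^21(5) = p^1(5).
Stepping 1 place around the cycle: 5 → 7.

7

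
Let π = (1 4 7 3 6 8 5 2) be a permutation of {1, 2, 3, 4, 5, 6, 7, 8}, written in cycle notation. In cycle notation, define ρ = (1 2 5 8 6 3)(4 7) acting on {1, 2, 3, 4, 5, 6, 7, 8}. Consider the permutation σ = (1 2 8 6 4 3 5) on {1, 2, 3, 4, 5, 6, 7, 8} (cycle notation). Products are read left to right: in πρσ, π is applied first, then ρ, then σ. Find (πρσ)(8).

6

Apply the permutations in order: π(8) = 5, then ρ(5) = 8, then σ(8) = 6. So (πρσ)(8) = 6.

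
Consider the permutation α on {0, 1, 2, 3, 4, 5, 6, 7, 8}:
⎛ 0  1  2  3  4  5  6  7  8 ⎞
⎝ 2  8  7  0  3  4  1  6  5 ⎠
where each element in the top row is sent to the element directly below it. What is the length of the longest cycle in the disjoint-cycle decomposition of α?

9

Decomposing into disjoint cycles gives (0, 2, 7, 6, 1, 8, 5, 4, 3); the longest has length 9.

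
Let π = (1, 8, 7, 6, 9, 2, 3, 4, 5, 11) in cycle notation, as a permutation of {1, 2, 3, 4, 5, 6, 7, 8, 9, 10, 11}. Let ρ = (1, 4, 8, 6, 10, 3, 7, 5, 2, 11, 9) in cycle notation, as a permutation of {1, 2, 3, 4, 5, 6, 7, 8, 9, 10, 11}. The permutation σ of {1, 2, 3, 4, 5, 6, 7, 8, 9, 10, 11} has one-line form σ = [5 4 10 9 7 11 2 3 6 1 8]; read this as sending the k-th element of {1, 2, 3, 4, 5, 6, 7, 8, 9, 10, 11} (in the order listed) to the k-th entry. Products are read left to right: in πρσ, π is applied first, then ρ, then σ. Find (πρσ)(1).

Apply the permutations in order: π(1) = 8, then ρ(8) = 6, then σ(6) = 11. So (πρσ)(1) = 11.

11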